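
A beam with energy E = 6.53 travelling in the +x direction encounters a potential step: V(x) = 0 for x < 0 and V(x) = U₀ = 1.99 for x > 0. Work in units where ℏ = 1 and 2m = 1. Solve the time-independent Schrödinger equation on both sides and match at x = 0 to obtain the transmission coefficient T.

The wavenumbers are k₁ = √(2mE)/ℏ = 2.555 on the left and k₂ = √(2m(E − U₀))/ℏ = 2.131 on the right.
Continuity of ψ and ψ′ at the step yields the reflection amplitude r = (k₁ − k₂)/(k₁ + k₂) = 0.09062; thus R = |r|² = 0.008212, T = 0.9918.

T = 0.992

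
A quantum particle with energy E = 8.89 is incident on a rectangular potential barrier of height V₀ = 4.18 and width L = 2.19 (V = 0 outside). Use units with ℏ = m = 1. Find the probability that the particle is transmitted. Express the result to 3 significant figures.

E > V₀: inside the barrier k₂ = √(2m(E − V₀))/ℏ = 3.069, k₂L = 6.722.
Matching at both interfaces gives T⁻¹ = 1 + V₀² sin²(k₂L) / [4E(E − V₀)] = 1.019, hence T = 0.982.

T = 0.982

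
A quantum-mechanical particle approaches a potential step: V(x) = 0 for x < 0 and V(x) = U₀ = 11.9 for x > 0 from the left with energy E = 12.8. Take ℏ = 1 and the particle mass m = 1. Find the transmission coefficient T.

T = 0.663

On each side the TISE gives plane waves with k = √(2m(E − V))/ℏ: k₁ = √(2·1·12.8) = 5.060, k₂ = √(2·1·0.9) = 1.342.
Continuity of ψ and ψ′ at the step yields the reflection amplitude r = (k₁ − k₂)/(k₁ + k₂) = 0.5808; thus R = |r|² = 0.3374, T = 0.6626.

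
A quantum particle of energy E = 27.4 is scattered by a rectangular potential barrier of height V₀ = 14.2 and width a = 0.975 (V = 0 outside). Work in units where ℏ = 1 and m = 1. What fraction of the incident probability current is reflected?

E > V₀: inside the barrier k₂ = √(2m(E − V₀))/ℏ = 5.138, k₂a = 5.010.
Matching at both interfaces gives T⁻¹ = 1 + V₀² sin²(k₂a) / [4E(E − V₀)] = 1.127, hence T = 0.887.
R = 1 − T = 0.113.

R = 0.113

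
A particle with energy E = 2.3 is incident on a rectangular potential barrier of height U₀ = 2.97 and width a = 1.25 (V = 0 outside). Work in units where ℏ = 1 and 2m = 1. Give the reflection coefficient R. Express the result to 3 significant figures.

Since E < U₀ the interior solution is evanescent with decay constant κ = √(2m(U₀ − E))/ℏ = 0.8185.
κa = 1.023, sinh(κa) = 1.211.
Matching ψ, ψ′ at both faces gives T = [1 + U₀² sinh²(κa) / (4E(U₀ − E))]⁻¹ = 1/3.100 = 0.323.
R = 1 − T = 0.677.

R = 0.677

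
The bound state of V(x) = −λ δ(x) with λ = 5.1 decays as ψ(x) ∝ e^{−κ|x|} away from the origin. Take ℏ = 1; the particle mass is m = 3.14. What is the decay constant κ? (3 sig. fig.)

κ = 16.0

Integrating the TISE across x = 0 gives the cusp condition ψ'(0⁺) − ψ'(0⁻) = −(2mλ/ℏ²)ψ(0).
With ψ ∝ e^{−κ|x|} this yields −2κ = −2mλ/ℏ², so κ = mλ/ℏ² = 16.01.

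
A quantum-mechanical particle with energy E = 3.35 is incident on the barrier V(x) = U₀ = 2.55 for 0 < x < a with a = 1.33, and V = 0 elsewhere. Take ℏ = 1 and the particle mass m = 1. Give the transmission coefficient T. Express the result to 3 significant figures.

T = 0.625

Above the barrier the interior wavenumber is k₂ = √(2m(E − U₀))/ℏ = 1.265, giving phase k₂a = 1.682.
Matching at both interfaces gives T⁻¹ = 1 + U₀² sin²(k₂a) / [4E(E − U₀)] = 1.599, hence T = 0.625.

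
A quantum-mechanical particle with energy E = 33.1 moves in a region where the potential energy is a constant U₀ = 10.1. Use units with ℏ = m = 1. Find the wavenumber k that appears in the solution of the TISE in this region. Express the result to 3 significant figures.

With E > U₀ the solution is oscillatory, ψ ∝ e^{±ikx} with k = √(2m(E − U₀))/ℏ.
k = √(2 × 1 × 23) = 6.782.

k = 6.78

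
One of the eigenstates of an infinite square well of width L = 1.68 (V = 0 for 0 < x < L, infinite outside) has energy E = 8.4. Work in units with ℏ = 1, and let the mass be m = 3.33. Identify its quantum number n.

n = 4

From E_n = n²π²ℏ²/(2mL²) invert to n = √(2mL²E)/(πℏ).
n = (1.68/π) × √(2 × 3.33 × 8.4) = 4.000 → n = 4.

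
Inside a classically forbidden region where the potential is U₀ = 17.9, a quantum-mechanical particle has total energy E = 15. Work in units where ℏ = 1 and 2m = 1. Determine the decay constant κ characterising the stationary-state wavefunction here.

κ = 1.70

Since E < U₀ the TISE in this region is ψ'' = κ²ψ with κ = √(2m(U₀ − E))/ℏ.
κ = √(2 × 0.5 × 2.9) = 1.703.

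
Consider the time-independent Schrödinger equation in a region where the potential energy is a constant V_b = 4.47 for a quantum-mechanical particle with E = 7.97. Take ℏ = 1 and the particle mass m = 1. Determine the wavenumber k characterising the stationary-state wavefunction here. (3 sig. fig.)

With E > V_b the solution is oscillatory, ψ ∝ e^{±ikx} with k = √(2m(E − V_b))/ℏ.
k = √(2 × 1 × 3.5) = 2.646.

k = 2.65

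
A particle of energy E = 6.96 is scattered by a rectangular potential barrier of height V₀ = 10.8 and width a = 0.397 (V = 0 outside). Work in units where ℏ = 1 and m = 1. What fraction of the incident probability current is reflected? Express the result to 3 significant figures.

Since E < V₀ the interior solution is evanescent with decay constant κ = √(2m(V₀ − E))/ℏ = 2.771.
κa = 1.100, sinh(κa) = 1.336.
Matching ψ, ψ′ at both faces gives T = [1 + V₀² sinh²(κa) / (4E(V₀ − E))]⁻¹ = 1/2.947 = 0.339.
R = 1 − T = 0.661.

R = 0.661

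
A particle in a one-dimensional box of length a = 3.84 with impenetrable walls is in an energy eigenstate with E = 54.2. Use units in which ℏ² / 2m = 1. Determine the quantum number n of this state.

From E_n = n²π²ℏ²/(2ma²) invert to n = √(2ma²E)/(πℏ).
n = (3.84/π) × √(2 × 0.5 × 54.2) = 8.999 → n = 9.

n = 9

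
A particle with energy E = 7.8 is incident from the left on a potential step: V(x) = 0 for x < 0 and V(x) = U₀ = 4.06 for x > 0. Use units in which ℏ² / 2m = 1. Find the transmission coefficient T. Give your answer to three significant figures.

On each side the TISE gives plane waves with k = √(2m(E − V))/ℏ: k₁ = √(2·½·7.8) = 2.793, k₂ = √(2·½·3.74) = 1.934.
Matching ψ and ψ′ at x = 0 gives r = (k₁ − k₂)/(k₁ + k₂), so R = r² = 0.03302 and T = 1 − R = 0.9670.

T = 0.967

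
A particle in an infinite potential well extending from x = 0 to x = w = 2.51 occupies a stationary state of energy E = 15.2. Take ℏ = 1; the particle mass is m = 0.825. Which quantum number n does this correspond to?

From E_n = n²π²ℏ²/(2mw²) invert to n = √(2mw²E)/(πℏ).
n = (2.51/π) × √(2 × 0.825 × 15.2) = 4.001 → n = 4.

n = 4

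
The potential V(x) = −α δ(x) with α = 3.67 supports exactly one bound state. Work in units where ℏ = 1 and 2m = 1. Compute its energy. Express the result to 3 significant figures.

For x ≠ 0 the bound state is ψ ∝ e^{−κ|x|}; integrating the TISE across the delta gives the cusp condition 2κ = 2mα/ℏ², so κ = 1.835.
Then E = −ℏ²κ²/(2m) = −mα²/(2ℏ²) = -3.367.

E = -3.37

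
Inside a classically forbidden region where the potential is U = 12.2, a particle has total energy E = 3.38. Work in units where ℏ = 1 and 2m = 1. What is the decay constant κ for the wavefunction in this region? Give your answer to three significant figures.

Since E < U the TISE in this region is ψ'' = κ²ψ with κ = √(2m(U − E))/ℏ.
κ = √(2 × 0.5 × 8.82) = 2.970.

κ = 2.97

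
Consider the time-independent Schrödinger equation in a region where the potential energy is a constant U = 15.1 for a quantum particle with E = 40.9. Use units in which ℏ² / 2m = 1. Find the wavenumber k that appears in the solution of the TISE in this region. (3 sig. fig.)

k = 5.08

With E > U the solution is oscillatory, ψ ∝ e^{±ikx} with k = √(2m(E − U))/ℏ.
k = √(2 × 0.5 × 25.8) = 5.079.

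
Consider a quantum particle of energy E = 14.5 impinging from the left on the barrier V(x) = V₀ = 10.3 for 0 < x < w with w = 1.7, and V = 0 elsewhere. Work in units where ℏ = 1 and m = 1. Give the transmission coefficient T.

Above the barrier the interior wavenumber is k₂ = √(2m(E − V₀))/ℏ = 2.898, giving phase k₂w = 4.927.
Matching at both interfaces gives T⁻¹ = 1 + V₀² sin²(k₂w) / [4E(E − V₀)] = 1.416, hence T = 0.706.

T = 0.706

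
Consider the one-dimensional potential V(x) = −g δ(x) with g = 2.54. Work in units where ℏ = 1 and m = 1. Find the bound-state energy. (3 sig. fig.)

For x ≠ 0 the bound state is ψ ∝ e^{−κ|x|}; integrating the TISE across the delta gives the cusp condition 2κ = 2mg/ℏ², so κ = 2.540.
Then E = −ℏ²κ²/(2m) = −mg²/(2ℏ²) = -3.226.

E = -3.23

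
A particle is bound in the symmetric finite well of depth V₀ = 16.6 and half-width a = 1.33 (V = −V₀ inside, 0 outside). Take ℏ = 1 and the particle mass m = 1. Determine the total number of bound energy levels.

N = 5

Define the well-strength parameter z₀ = (a/ℏ)√(2mV₀) = 1.33 × √(2·1·16.6) = 7.663.
The even/odd transcendental equations gain one root per π/2 in z₀, giving N = 1 + ⌊2z₀/π⌋ = 1 + ⌊4.879⌋ = 5.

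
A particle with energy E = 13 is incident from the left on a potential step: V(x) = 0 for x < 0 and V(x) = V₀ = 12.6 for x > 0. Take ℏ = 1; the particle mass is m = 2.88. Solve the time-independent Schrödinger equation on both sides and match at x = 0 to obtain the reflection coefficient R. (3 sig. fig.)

On each side the TISE gives plane waves with k = √(2m(E − V))/ℏ: k₁ = √(2·2.88·13) = 8.653, k₂ = √(2·2.88·0.4) = 1.518.
Matching ψ and ψ′ at x = 0 gives r = (k₁ − k₂)/(k₁ + k₂), so R = r² = 0.4921 and T = 1 − R = 0.5079.

R = 0.492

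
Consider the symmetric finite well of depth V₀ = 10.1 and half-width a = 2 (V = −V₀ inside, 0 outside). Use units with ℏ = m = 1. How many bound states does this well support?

The dimensionless depth is z₀ = a√(2mV₀)/ℏ = 2 × √(20.20) = 8.989.
The even/odd transcendental equations gain one root per π/2 in z₀, giving N = 1 + ⌊2z₀/π⌋ = 1 + ⌊5.723⌋ = 6.

N = 6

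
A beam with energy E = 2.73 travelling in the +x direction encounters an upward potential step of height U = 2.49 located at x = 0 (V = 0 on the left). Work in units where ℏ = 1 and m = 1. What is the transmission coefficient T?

On each side the TISE gives plane waves with k = √(2m(E − V))/ℏ: k₁ = √(2·1·2.73) = 2.337, k₂ = √(2·1·0.24) = 0.6928.
Continuity of ψ and ψ′ at the step yields the reflection amplitude r = (k₁ − k₂)/(k₁ + k₂) = 0.5426; thus R = |r|² = 0.2944, T = 0.7056.

T = 0.706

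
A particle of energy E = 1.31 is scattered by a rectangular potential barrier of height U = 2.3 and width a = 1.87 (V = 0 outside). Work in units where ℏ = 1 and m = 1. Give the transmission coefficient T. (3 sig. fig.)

T = 0.0201

E < U: inside the barrier ψ ∝ e^{±κx} with κ = √(2m(U − E))/ℏ = 1.407.
κa = 2.631, sinh(κa) = 6.910.
Matching ψ, ψ′ at both faces gives T = [1 + U² sinh²(κa) / (4E(U − E))]⁻¹ = 1/49.69 = 0.0201.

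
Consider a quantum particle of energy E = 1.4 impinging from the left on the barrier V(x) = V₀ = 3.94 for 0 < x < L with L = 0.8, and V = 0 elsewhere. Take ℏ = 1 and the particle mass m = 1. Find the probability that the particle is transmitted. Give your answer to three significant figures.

Since E < V₀ the interior solution is evanescent with decay constant κ = √(2m(V₀ − E))/ℏ = 2.254.
κL = 1.803, sinh(κL) = 2.952.
The exact tunnelling result is T⁻¹ = 1 + V₀² sinh²(κL) / [4E(V₀ − E)] = 10.51, so T = 0.0952.

T = 0.0952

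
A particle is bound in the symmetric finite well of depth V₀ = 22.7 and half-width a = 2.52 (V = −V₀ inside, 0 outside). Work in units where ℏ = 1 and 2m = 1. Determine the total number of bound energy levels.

N = 8

Define the well-strength parameter z₀ = (a/ℏ)√(2mV₀) = 2.52 × √(2·0.5·22.7) = 12.01.
The even/odd transcendental equations gain one root per π/2 in z₀, giving N = 1 + ⌊2z₀/π⌋ = 1 + ⌊7.644⌋ = 8.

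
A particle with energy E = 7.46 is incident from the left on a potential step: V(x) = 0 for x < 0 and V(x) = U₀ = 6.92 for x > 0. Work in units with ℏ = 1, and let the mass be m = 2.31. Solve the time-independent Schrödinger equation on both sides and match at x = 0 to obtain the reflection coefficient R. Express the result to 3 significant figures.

On each side the TISE gives plane waves with k = √(2m(E − V))/ℏ: k₁ = √(2·2.31·7.46) = 5.871, k₂ = √(2·2.31·0.54) = 1.579.
Continuity of ψ and ψ′ at the step yields the reflection amplitude r = (k₁ − k₂)/(k₁ + k₂) = 0.5760; thus R = |r|² = 0.3318, T = 0.6682.

R = 0.332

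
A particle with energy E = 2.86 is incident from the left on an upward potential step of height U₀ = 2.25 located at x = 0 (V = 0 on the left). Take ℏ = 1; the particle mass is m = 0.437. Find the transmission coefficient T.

The wavenumbers are k₁ = √(2mE)/ℏ = 1.581 on the left and k₂ = √(2m(E − U₀))/ℏ = 0.7302 on the right.
Continuity of ψ and ψ′ at the step yields the reflection amplitude r = (k₁ − k₂)/(k₁ + k₂) = 0.3681; thus R = |r|² = 0.1355, T = 0.8645.

T = 0.864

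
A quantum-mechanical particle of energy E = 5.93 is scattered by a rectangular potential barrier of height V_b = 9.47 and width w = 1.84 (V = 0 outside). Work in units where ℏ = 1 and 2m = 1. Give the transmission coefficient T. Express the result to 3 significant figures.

E < V_b: inside the barrier ψ ∝ e^{±κx} with κ = √(2m(V_b − E))/ℏ = 1.881.
κw = 3.462, sinh(κw) = 15.92.
The exact tunnelling result is T⁻¹ = 1 + V_b² sinh²(κw) / [4E(V_b − E)] = 271.8, so T = 0.00368.

T = 0.00368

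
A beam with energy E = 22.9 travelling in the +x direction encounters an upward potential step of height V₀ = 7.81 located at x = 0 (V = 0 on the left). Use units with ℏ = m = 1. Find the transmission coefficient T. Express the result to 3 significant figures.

On each side the TISE gives plane waves with k = √(2m(E − V))/ℏ: k₁ = √(2·1·22.9) = 6.768, k₂ = √(2·1·15.09) = 5.494.
Continuity of ψ and ψ′ at the step yields the reflection amplitude r = (k₁ − k₂)/(k₁ + k₂) = 0.1039; thus R = |r|² = 0.01080, T = 0.9892.

T = 0.989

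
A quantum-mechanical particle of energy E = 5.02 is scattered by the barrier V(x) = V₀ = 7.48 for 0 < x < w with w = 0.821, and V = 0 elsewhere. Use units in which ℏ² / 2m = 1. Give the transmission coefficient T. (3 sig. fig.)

Since E < V₀ the interior solution is evanescent with decay constant κ = √(2m(V₀ − E))/ℏ = 1.568.
κw = 1.288, sinh(κw) = 1.674.
The exact tunnelling result is T⁻¹ = 1 + V₀² sinh²(κw) / [4E(V₀ − E)] = 4.175, so T = 0.240.

T = 0.240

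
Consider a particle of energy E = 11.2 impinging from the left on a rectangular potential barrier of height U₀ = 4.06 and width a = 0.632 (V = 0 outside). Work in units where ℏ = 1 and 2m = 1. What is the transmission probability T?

Above the barrier the interior wavenumber is k₂ = √(2m(E − U₀))/ℏ = 2.672, giving phase k₂a = 1.689.
T = [1 + U₀² sin²(k₂a) / (4E(E − U₀))]⁻¹ = 1/1.051 = 0.952.

T = 0.952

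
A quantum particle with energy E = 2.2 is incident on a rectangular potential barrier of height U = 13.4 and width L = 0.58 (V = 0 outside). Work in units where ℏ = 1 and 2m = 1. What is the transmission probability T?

T = 0.0450

Since E < U the interior solution is evanescent with decay constant κ = √(2m(U − E))/ℏ = 3.347.
κL = 1.941, sinh(κL) = 3.411.
The exact tunnelling result is T⁻¹ = 1 + U² sinh²(κL) / [4E(U − E)] = 22.20, so T = 0.0450.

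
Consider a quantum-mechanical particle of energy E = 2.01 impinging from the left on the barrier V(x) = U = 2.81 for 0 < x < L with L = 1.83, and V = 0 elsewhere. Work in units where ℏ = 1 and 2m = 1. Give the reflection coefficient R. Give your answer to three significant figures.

R = 0.882

Since E < U the interior solution is evanescent with decay constant κ = √(2m(U − E))/ℏ = 0.8944.
κL = 1.637, sinh(κL) = 2.472.
Matching ψ, ψ′ at both faces gives T = [1 + U² sinh²(κL) / (4E(U − E))]⁻¹ = 1/8.502 = 0.118.
R = 1 − T = 0.882.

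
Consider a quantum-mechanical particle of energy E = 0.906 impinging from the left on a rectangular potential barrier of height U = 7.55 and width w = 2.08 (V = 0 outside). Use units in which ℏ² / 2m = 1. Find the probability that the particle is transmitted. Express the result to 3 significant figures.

E < U: inside the barrier ψ ∝ e^{±κx} with κ = √(2m(U − E))/ℏ = 2.578.
κw = 5.361, sinh(κw) = 106.5.
Matching ψ, ψ′ at both faces gives T = [1 + U² sinh²(κw) / (4E(U − E))]⁻¹ = 1/26860 = 0.0000372.

T = 0.0000372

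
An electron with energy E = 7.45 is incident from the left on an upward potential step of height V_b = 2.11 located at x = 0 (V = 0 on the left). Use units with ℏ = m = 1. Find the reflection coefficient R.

R = 0.00690

The wavenumbers are k₁ = √(2mE)/ℏ = 3.860 on the left and k₂ = √(2m(E − V_b))/ℏ = 3.268 on the right.
Matching ψ and ψ′ at x = 0 gives r = (k₁ − k₂)/(k₁ + k₂), so R = r² = 0.006898 and T = 1 − R = 0.9931.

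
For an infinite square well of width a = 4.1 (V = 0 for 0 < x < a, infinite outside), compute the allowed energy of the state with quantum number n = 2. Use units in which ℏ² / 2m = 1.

Requiring ψ(0) = ψ(a) = 0 quantises k = nπ/a, hence E_n = ℏ²k²/2m = n²π²ℏ²/(2ma²).
E_2 = 2² × π² / (2 × 0.5 × 4.1²) = 2.349.

E = 2.35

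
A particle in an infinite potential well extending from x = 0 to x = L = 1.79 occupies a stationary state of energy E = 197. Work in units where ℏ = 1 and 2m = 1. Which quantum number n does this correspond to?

From E_n = n²π²ℏ²/(2mL²) invert to n = √(2mL²E)/(πℏ).
n = (1.79/π) × √(2 × 0.5 × 197) = 7.997 → n = 8.

n = 8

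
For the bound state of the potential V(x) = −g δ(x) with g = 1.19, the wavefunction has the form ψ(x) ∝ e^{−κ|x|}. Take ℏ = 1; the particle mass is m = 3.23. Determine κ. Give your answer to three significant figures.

Integrate −(ℏ²/2m)ψ'' − gδ(x)ψ = Eψ from −ε to +ε: the ψ'' term gives ψ'(0⁺) − ψ'(0⁻) and the δ term gives −(2mg/ℏ²)ψ(0).
With ψ ∝ e^{−κ|x|} this yields −2κ = −2mg/ℏ², so κ = mg/ℏ² = 3.844.

κ = 3.84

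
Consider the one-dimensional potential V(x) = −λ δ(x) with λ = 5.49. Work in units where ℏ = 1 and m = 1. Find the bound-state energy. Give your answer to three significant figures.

The bound state is ψ(x) = √κ e^{−κ|x|}. The derivative jump ψ'(0⁺) − ψ'(0⁻) = −(2mλ/ℏ²)ψ(0) fixes κ = mλ/ℏ² = 5.490.
Then E = −ℏ²κ²/(2m) = −mλ²/(2ℏ²) = -15.07.

E = -15.1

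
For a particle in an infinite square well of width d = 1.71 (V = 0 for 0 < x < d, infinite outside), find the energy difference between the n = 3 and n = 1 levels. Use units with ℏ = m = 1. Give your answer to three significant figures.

ΔE = 13.5

E_n = n²π²ℏ²/(2md²), so ΔE = (3² − 1²) π²ℏ²/(2md²).
ΔE = 8 × π² / (2 × 1 × 1.71²) = 13.50.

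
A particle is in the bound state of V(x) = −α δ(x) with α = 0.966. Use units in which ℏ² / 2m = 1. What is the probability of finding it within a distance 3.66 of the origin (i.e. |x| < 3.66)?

P = 0.971

The normalised bound state is ψ = √κ e^{−κ|x|} with κ = mα/ℏ² = 0.4830.
P(|x| < d) = ∫_{−d}^{d} κ e^{−2κ|x|} dx = 1 − e^{−2κd} = 1 − e^{−3.536} = 0.9709.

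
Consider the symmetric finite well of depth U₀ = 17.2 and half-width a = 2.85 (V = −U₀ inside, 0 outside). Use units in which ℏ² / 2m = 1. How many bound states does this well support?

Define the well-strength parameter z₀ = (a/ℏ)√(2mU₀) = 2.85 × √(2·0.5·17.2) = 11.82.
The even/odd transcendental equations gain one root per π/2 in z₀, giving N = 1 + ⌊2z₀/π⌋ = 1 + ⌊7.525⌋ = 8.

N = 8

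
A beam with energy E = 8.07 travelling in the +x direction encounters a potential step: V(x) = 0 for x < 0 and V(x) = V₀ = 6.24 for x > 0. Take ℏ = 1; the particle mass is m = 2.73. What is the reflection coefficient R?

On each side the TISE gives plane waves with k = √(2m(E − V))/ℏ: k₁ = √(2·2.73·8.07) = 6.638, k₂ = √(2·2.73·1.83) = 3.161.
Continuity of ψ and ψ′ at the step yields the reflection amplitude r = (k₁ − k₂)/(k₁ + k₂) = 0.3548; thus R = |r|² = 0.1259, T = 0.8741.

R = 0.126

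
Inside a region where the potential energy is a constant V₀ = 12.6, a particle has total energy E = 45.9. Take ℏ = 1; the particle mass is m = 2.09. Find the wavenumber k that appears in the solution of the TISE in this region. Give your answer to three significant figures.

With E > V₀ the solution is oscillatory, ψ ∝ e^{±ikx} with k = √(2m(E − V₀))/ℏ.
k = √(2 × 2.09 × 33.3) = 11.80.

k = 11.8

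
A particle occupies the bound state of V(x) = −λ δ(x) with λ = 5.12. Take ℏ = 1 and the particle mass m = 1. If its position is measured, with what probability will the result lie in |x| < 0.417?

The normalised bound state is ψ = √κ e^{−κ|x|} with κ = mλ/ℏ² = 5.120.
P(|x| < d) = ∫_{−d}^{d} κ e^{−2κ|x|} dx = 1 − e^{−2κd} = 1 − e^{−4.270} = 0.9860.

P = 0.986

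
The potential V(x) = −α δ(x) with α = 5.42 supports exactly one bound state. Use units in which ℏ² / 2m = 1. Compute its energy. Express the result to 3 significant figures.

For x ≠ 0 the bound state is ψ ∝ e^{−κ|x|}; integrating the TISE across the delta gives the cusp condition 2κ = 2mα/ℏ², so κ = 2.710.
Then E = −ℏ²κ²/(2m) = −mα²/(2ℏ²) = -7.344.

E = -7.34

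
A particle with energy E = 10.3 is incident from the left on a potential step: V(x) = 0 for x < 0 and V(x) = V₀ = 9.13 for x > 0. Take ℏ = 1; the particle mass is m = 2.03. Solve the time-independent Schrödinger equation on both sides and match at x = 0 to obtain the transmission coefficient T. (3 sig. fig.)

The wavenumbers are k₁ = √(2mE)/ℏ = 6.467 on the left and k₂ = √(2m(E − V₀))/ℏ = 2.179 on the right.
Matching ψ and ψ′ at x = 0 gives r = (k₁ − k₂)/(k₁ + k₂), so R = r² = 0.2459 and T = 1 − R = 0.7541.

T = 0.754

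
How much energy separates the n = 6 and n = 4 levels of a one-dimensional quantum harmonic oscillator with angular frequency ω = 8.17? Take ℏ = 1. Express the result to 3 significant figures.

ΔE = 16.3

E_n = ℏω(n + ½), so ΔE = (6 − 4) ℏω = 2 × 8.17 = 16.34.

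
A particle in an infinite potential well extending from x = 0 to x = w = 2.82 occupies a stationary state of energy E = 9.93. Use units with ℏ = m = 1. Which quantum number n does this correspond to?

n = 4

For an infinite well E_n = n²π²ℏ²/(2mw²), so n = (w/πℏ)√(2mE).
n = (2.82/π) × √(2 × 1 × 9.93) = 4.000 → n = 4.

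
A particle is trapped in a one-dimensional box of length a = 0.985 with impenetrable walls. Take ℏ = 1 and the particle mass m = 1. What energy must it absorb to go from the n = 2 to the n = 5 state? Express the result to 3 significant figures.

E_n = n²π²ℏ²/(2ma²), so ΔE = (5² − 2²) π²ℏ²/(2ma²).
ΔE = 21 × π² / (2 × 1 × 0.985²) = 106.8.

ΔE = 107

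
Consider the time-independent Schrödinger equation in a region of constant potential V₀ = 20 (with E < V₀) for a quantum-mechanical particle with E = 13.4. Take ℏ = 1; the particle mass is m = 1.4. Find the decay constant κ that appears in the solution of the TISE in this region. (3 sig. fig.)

Since E < V₀ the TISE in this region is ψ'' = κ²ψ with κ = √(2m(V₀ − E))/ℏ.
κ = √(2 × 1.4 × 6.6) = 4.299.

κ = 4.30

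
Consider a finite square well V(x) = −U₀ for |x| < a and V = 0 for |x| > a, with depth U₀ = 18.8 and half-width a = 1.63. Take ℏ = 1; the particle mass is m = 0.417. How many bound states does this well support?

N = 5

The dimensionless depth is z₀ = a√(2mU₀)/ℏ = 1.63 × √(15.68) = 6.454.
The even/odd transcendental equations gain one root per π/2 in z₀, giving N = 1 + ⌊2z₀/π⌋ = 1 + ⌊4.109⌋ = 5.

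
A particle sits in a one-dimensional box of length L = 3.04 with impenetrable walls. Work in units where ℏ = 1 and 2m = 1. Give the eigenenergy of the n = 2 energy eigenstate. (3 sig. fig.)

The infinite-well eigenfunctions ψ_n = √(2/L) sin(nπx/L) vanish at both walls, giving E_n = n²π²ℏ²/(2mL²).
E_2 = 2² × π² / (2 × 0.5 × 3.04²) = 4.272.

E = 4.27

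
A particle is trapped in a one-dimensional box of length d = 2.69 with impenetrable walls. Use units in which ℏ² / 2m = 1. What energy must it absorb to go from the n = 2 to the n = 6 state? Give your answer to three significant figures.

E_n = n²π²ℏ²/(2md²), so ΔE = (6² − 2²) π²ℏ²/(2md²).
ΔE = 32 × π² / (2 × 0.5 × 2.69²) = 43.65.

ΔE = 43.6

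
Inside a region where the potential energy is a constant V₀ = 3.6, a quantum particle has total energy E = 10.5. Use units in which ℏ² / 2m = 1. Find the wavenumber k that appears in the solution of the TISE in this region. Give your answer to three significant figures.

k = 2.63

With E > V₀ the solution is oscillatory, ψ ∝ e^{±ikx} with k = √(2m(E − V₀))/ℏ.
k = √(2 × 0.5 × 6.9) = 2.627.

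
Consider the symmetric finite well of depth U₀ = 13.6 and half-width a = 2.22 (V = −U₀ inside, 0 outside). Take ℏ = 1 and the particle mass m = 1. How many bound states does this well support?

The dimensionless depth is z₀ = a√(2mU₀)/ℏ = 2.22 × √(27.20) = 11.58.
The even/odd transcendental equations gain one root per π/2 in z₀, giving N = 1 + ⌊2z₀/π⌋ = 1 + ⌊7.371⌋ = 8.

N = 8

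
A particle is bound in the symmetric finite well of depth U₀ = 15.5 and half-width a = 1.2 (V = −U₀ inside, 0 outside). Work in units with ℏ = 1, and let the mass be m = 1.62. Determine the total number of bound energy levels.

N = 6

The dimensionless depth is z₀ = a√(2mU₀)/ℏ = 1.2 × √(50.22) = 8.504.
A new bound state (alternating even/odd) appears each time z₀ passes a multiple of π/2, so N = ⌊2z₀/π⌋ + 1 = ⌊5.414⌋ + 1 = 6.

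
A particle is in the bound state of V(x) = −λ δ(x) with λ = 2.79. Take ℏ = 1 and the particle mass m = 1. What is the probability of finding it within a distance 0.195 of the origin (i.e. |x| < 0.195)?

P = 0.663

The normalised bound state is ψ = √κ e^{−κ|x|} with κ = mλ/ℏ² = 2.790.
P(|x| < d) = ∫_{−d}^{d} κ e^{−2κ|x|} dx = 1 − e^{−2κd} = 1 − e^{−1.088} = 0.6631.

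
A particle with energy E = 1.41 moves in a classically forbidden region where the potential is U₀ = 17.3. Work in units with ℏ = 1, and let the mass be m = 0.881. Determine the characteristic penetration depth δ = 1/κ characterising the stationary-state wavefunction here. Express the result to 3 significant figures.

δ = 0.189

Since E < U₀ the TISE in this region is ψ'' = κ²ψ with κ = √(2m(U₀ − E))/ℏ.
κ = √(2 × 0.881 × 15.89) = 5.291. The penetration depth is δ = 1/κ = 0.189.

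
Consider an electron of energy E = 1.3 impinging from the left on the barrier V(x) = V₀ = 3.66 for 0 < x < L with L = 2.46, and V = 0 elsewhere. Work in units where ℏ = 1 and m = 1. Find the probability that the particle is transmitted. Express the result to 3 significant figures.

T = 0.0000835

E < V₀: inside the barrier ψ ∝ e^{±κx} with κ = √(2m(V₀ − E))/ℏ = 2.173.
κL = 5.344, sinh(κL) = 104.7.
Matching ψ, ψ′ at both faces gives T = [1 + V₀² sinh²(κL) / (4E(V₀ − E))]⁻¹ = 1/11970 = 0.0000835.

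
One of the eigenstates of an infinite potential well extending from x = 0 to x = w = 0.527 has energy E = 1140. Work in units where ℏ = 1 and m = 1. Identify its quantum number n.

For an infinite well E_n = n²π²ℏ²/(2mw²), so n = (w/πℏ)√(2mE).
n = (0.527/π) × √(2 × 1 × 1140) = 8.010 → n = 8.

n = 8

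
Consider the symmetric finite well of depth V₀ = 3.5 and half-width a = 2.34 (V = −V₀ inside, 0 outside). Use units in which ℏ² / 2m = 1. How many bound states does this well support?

Define the well-strength parameter z₀ = (a/ℏ)√(2mV₀) = 2.34 × √(2·0.5·3.5) = 4.378.
The even/odd transcendental equations gain one root per π/2 in z₀, giving N = 1 + ⌊2z₀/π⌋ = 1 + ⌊2.787⌋ = 3.

N = 3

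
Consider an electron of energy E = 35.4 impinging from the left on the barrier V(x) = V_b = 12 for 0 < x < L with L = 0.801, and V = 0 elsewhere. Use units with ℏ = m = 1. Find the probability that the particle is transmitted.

T = 0.978

Above the barrier the interior wavenumber is k₂ = √(2m(E − V_b))/ℏ = 6.841, giving phase k₂L = 5.480.
T = [1 + V_b² sin²(k₂L) / (4E(E − V_b))]⁻¹ = 1/1.023 = 0.978.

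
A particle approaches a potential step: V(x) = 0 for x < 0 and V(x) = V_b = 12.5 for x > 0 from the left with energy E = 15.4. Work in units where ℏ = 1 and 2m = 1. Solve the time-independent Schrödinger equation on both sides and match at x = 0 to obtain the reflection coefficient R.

On each side the TISE gives plane waves with k = √(2m(E − V))/ℏ: k₁ = √(2·½·15.4) = 3.924, k₂ = √(2·½·2.9) = 1.703.
Matching ψ and ψ′ at x = 0 gives r = (k₁ − k₂)/(k₁ + k₂), so R = r² = 0.1558 and T = 1 − R = 0.8442.

R = 0.156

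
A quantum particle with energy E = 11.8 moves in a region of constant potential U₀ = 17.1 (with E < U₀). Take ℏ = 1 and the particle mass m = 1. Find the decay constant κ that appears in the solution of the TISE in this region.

Since E < U₀ the TISE in this region is ψ'' = κ²ψ with κ = √(2m(U₀ − E))/ℏ.
κ = √(2 × 1 × 5.3) = 3.256.

κ = 3.26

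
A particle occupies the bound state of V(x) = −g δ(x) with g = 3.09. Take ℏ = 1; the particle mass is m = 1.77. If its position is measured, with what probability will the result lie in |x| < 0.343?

P = 0.977

The normalised bound state is ψ = √κ e^{−κ|x|} with κ = mg/ℏ² = 5.469.
P(|x| < d) = ∫_{−d}^{d} κ e^{−2κ|x|} dx = 1 − e^{−2κd} = 1 − e^{−3.752} = 0.9765.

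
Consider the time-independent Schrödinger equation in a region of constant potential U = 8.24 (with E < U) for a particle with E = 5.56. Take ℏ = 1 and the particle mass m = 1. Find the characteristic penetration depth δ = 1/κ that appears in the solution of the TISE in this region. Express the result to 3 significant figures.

δ = 0.432

Since E < U the TISE in this region is ψ'' = κ²ψ with κ = √(2m(U − E))/ℏ.
κ = √(2 × 1 × 2.68) = 2.315. The penetration depth is δ = 1/κ = 0.432.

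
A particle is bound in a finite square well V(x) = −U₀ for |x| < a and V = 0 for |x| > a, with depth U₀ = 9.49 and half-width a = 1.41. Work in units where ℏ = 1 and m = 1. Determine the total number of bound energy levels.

N = 4

The dimensionless depth is z₀ = a√(2mU₀)/ℏ = 1.41 × √(18.98) = 6.143.
The even/odd transcendental equations gain one root per π/2 in z₀, giving N = 1 + ⌊2z₀/π⌋ = 1 + ⌊3.911⌋ = 4.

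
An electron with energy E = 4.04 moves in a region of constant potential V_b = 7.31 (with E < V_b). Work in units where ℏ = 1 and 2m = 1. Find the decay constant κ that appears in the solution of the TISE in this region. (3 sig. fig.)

Since E < V_b the TISE in this region is ψ'' = κ²ψ with κ = √(2m(V_b − E))/ℏ.
κ = √(2 × 0.5 × 3.27) = 1.808.

κ = 1.81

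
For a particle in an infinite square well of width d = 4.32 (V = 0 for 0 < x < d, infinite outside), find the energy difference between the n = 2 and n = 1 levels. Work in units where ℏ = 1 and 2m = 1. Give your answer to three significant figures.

ΔE = 1.59

E_n = n²π²ℏ²/(2md²), so ΔE = (2² − 1²) π²ℏ²/(2md²).
ΔE = 3 × π² / (2 × 0.5 × 4.32²) = 1.587.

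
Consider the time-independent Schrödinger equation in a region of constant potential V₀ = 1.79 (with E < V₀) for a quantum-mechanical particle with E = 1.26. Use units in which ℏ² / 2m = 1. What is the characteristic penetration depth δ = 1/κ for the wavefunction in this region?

Since E < V₀ the TISE in this region is ψ'' = κ²ψ with κ = √(2m(V₀ − E))/ℏ.
κ = √(2 × 0.5 × 0.53) = 0.7280. The penetration depth is δ = 1/κ = 1.37.

δ = 1.37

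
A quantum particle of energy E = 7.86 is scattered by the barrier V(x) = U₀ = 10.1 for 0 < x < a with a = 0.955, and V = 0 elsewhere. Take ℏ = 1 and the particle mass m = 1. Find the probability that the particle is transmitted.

T = 0.0478

E < U₀: inside the barrier ψ ∝ e^{±κx} with κ = √(2m(U₀ − E))/ℏ = 2.117.
κa = 2.021, sinh(κa) = 3.708.
Matching ψ, ψ′ at both faces gives T = [1 + U₀² sinh²(κa) / (4E(U₀ − E))]⁻¹ = 1/20.92 = 0.0478.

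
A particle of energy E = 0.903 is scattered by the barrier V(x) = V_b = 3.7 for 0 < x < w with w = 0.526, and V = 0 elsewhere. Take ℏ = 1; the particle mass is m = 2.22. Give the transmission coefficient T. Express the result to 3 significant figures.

T = 0.0708

Since E < V_b the interior solution is evanescent with decay constant κ = √(2m(V_b − E))/ℏ = 3.524.
κw = 1.854, sinh(κw) = 3.113.
Matching ψ, ψ′ at both faces gives T = [1 + V_b² sinh²(κw) / (4E(V_b − E))]⁻¹ = 1/14.13 = 0.0708.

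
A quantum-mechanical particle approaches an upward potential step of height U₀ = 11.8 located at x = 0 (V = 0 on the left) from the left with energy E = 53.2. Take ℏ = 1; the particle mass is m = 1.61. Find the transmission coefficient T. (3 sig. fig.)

On each side the TISE gives plane waves with k = √(2m(E − V))/ℏ: k₁ = √(2·1.61·53.2) = 13.09, k₂ = √(2·1.61·41.4) = 11.55.
Continuity of ψ and ψ′ at the step yields the reflection amplitude r = (k₁ − k₂)/(k₁ + k₂) = 0.06261; thus R = |r|² = 0.003920, T = 0.9961.

T = 0.996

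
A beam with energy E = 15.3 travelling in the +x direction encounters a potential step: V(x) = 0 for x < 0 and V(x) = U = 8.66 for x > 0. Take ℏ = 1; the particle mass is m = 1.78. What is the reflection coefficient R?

R = 0.0423

The wavenumbers are k₁ = √(2mE)/ℏ = 7.380 on the left and k₂ = √(2m(E − U))/ℏ = 4.862 on the right.
Continuity of ψ and ψ′ at the step yields the reflection amplitude r = (k₁ − k₂)/(k₁ + k₂) = 0.2057; thus R = |r|² = 0.04232, T = 0.9577.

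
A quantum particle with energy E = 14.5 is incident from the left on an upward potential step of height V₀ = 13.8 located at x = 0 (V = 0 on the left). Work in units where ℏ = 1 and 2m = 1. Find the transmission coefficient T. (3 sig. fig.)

On each side the TISE gives plane waves with k = √(2m(E − V))/ℏ: k₁ = √(2·½·14.5) = 3.808, k₂ = √(2·½·0.7) = 0.8367.
Continuity of ψ and ψ′ at the step yields the reflection amplitude r = (k₁ − k₂)/(k₁ + k₂) = 0.6397; thus R = |r|² = 0.4092, T = 0.5908.

T = 0.591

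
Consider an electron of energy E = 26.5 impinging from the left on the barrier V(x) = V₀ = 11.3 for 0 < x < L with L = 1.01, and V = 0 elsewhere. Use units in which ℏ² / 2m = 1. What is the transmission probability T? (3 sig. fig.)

T = 0.961

Above the barrier the interior wavenumber is k₂ = √(2m(E − V₀))/ℏ = 3.899, giving phase k₂L = 3.938.
T = [1 + V₀² sin²(k₂L) / (4E(E − V₀))]⁻¹ = 1/1.040 = 0.961.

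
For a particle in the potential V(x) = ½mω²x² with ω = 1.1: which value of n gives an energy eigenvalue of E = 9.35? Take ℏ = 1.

E_n = ℏω(n + ½) ⇒ n = E/(ℏω) − ½ = 9.35/1.1 − 0.5 = 8.000 → n = 8.

n = 8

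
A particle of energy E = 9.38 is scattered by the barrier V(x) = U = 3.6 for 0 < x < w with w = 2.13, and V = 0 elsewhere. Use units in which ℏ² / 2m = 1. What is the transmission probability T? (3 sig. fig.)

T = 0.952

E > U: inside the barrier k₂ = √(2m(E − U))/ℏ = 2.404, k₂w = 5.121.
T = [1 + U² sin²(k₂w) / (4E(E − U))]⁻¹ = 1/1.050 = 0.952.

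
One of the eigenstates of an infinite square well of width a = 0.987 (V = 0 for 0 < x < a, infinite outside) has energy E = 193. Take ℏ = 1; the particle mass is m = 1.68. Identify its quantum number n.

For an infinite well E_n = n²π²ℏ²/(2ma²), so n = (a/πℏ)√(2mE).
n = (0.987/π) × √(2 × 1.68 × 193) = 8.000 → n = 8.

n = 8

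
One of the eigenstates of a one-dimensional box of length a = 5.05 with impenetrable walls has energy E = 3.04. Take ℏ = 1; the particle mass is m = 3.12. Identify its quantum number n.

From E_n = n²π²ℏ²/(2ma²) invert to n = √(2ma²E)/(πℏ).
n = (5.05/π) × √(2 × 3.12 × 3.04) = 7.001 → n = 7.

n = 7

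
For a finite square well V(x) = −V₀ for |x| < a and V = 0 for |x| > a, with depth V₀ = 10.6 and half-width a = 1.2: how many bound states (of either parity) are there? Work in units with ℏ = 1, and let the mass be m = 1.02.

N = 4

Define the well-strength parameter z₀ = (a/ℏ)√(2mV₀) = 1.2 × √(2·1.02·10.6) = 5.580.
The even/odd transcendental equations gain one root per π/2 in z₀, giving N = 1 + ⌊2z₀/π⌋ = 1 + ⌊3.552⌋ = 4.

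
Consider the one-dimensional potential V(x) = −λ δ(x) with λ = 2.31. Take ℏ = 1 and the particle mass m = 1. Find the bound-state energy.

E = -2.67

The bound state is ψ(x) = √κ e^{−κ|x|}. The derivative jump ψ'(0⁺) − ψ'(0⁻) = −(2mλ/ℏ²)ψ(0) fixes κ = mλ/ℏ² = 2.310.
Then E = −ℏ²κ²/(2m) = −mλ²/(2ℏ²) = -2.668.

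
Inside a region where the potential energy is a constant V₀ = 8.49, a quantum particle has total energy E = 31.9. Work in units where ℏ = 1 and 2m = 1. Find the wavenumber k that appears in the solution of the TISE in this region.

k = 4.84

With E > V₀ the solution is oscillatory, ψ ∝ e^{±ikx} with k = √(2m(E − V₀))/ℏ.
k = √(2 × 0.5 × 23.41) = 4.838.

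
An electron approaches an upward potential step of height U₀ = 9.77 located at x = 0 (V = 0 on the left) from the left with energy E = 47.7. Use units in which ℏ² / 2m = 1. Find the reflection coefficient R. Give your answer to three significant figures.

On each side the TISE gives plane waves with k = √(2m(E − V))/ℏ: k₁ = √(2·½·47.7) = 6.907, k₂ = √(2·½·37.93) = 6.159.
Matching ψ and ψ′ at x = 0 gives r = (k₁ − k₂)/(k₁ + k₂), so R = r² = 0.003276 and T = 1 − R = 0.9967.

R = 0.00328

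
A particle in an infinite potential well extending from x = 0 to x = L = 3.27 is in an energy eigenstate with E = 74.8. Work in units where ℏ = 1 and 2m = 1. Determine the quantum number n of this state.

n = 9

For an infinite well E_n = n²π²ℏ²/(2mL²), so n = (L/πℏ)√(2mE).
n = (3.27/π) × √(2 × 0.5 × 74.8) = 9.002 → n = 9.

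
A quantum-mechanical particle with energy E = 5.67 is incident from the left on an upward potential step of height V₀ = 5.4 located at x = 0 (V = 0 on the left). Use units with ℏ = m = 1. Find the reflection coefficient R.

R = 0.412

On each side the TISE gives plane waves with k = √(2m(E − V))/ℏ: k₁ = √(2·1·5.67) = 3.367, k₂ = √(2·1·0.27) = 0.7348.
Matching ψ and ψ′ at x = 0 gives r = (k₁ − k₂)/(k₁ + k₂), so R = r² = 0.4118 and T = 1 − R = 0.5882.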